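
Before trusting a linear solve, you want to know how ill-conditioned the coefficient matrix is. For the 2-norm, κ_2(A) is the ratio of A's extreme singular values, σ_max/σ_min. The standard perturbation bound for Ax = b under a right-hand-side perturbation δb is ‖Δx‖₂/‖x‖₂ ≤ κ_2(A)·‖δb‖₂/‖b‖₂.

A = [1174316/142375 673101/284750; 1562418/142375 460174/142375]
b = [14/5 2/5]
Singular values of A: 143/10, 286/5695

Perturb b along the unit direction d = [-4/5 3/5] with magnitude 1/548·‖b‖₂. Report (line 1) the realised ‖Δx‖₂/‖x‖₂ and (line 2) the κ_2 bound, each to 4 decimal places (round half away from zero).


0.0026
0.5196

σ_max = 143/10, σ_min = 286/5695
κ_2(A) = (143/10) / (286/5695) = 284.7500
worst-case relative error ≤ 284.7500 × 1/548 = 0.5196
solve Ax = b  →  x = [11.2853 -38.1930]
‖b‖ = 2.8284, ‖x‖ = 39.8254
Δx = A⁻¹·δb where δb = 1/548·2.8284·d; ‖Δx‖ = 0.1028
relative error = 0.0026
tightness: 0.0026 against a bound of 0.5196 (unrounded ratio ≈ 0.0050)


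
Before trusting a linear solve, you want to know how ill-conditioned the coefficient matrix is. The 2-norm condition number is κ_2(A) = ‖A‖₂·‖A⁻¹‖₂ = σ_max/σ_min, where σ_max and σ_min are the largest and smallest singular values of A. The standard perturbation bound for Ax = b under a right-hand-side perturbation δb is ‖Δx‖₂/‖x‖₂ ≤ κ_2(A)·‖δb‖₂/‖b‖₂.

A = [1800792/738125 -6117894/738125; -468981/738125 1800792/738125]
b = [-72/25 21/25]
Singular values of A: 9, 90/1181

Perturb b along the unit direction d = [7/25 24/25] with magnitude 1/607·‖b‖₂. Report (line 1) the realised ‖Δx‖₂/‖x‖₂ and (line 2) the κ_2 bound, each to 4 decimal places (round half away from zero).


from the listed singular values, σ₁ = 9, σ_n = 90/1181
κ_2(A) = 9 / (90/1181) = 118.1000
κ_2(A)·‖δb‖/‖b‖ = 0.1946
solve Ax = b  →  x = [-0.0933 0.3200]
2-norm of b is 3.0000; of x, 0.3333
with δb = [0.0014 0.0047], A·Δx = δb → ‖Δx‖ = 0.0649
realised ‖Δx‖/‖x‖ = 0.1946
so the bound is sharp here: realised error equals the bound

0.1946
0.1946


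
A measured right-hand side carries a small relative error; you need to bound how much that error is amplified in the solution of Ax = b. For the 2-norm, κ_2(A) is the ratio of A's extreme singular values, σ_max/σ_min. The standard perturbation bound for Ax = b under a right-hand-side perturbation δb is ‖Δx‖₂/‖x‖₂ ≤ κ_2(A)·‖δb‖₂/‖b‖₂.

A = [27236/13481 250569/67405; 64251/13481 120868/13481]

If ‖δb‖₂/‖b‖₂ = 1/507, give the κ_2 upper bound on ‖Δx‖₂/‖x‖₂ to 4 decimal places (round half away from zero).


M = AᵀA = [1695089/63257 15890688/316285; 15890688/316285 148977257/1581425]. tr(M)=11256146/93025, det(M)=14641/93025
eigenvalues of AᵀA: λ = (tr ± √(tr²−4·det))/2 = 121, 121/93025
σ_max=√121=11, σ_min=√(121/93025)=(11/305) → κ = 305.0000
perturbation bound = 305.0000·1/507 = 0.6016

0.6016


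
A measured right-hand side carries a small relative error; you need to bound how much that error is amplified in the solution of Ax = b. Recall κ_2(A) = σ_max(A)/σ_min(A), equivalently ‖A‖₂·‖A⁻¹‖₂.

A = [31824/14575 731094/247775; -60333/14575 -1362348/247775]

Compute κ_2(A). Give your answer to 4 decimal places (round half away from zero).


M = AᵀA = [930567573/42486125 1240716204/42486125; 1240716204/42486125 1654318692/42486125]. tr(M)=516977253/8497225, det(M)=9253764/212430625
eigenvalues of AᵀA: λ = (tr ± √(tr²−4·det))/2 = 1521/25, 6084/8497225
σ_max=√(1521/25)=(39/5), σ_min=√(6084/8497225)=(78/2915) → κ = 291.5000

291.5000


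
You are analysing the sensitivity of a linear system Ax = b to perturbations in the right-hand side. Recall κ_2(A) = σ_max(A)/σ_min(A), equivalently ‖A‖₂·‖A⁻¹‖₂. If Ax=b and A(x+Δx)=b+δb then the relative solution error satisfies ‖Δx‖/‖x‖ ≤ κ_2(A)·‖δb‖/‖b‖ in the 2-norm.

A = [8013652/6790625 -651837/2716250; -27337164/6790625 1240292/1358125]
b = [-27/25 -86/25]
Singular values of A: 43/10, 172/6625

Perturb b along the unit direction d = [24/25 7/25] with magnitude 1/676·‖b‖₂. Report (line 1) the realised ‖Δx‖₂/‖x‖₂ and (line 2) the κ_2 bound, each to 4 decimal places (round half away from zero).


σ_max = 43/10, σ_min = 172/6625
condition number: (43/10) ÷ (172/6625) = 165.6250
κ_2(A)·‖δb‖/‖b‖ = 0.2450
solve Ax = b  →  x = [-16.2294 -75.3091]
‖b‖ = 3.6056, ‖x‖ = 77.0380
δb = ε·‖b‖·d = [0.0051 0.0015]; solving A·Δx = δb gives ‖Δx‖ = 0.2054
realised ‖Δx‖/‖x‖ = 0.0027
realised/bound (from unrounded values) ≈ 0.0109

0.0027
0.2450


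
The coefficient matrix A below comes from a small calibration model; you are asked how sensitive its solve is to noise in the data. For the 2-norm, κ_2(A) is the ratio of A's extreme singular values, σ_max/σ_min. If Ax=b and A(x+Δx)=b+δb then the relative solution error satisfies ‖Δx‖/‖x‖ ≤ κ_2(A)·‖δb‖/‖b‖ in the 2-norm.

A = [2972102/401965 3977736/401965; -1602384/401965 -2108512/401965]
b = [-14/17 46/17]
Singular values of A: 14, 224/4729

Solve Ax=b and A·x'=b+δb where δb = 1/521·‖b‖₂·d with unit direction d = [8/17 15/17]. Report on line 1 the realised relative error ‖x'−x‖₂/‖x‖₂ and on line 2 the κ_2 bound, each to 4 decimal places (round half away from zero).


σ_max = 14, σ_min = 224/4729
κ_2(A) = 14 / (224/4729) = 295.5625
worst-case relative error ≤ 295.5625 × 1/521 = 0.5673
solve Ax = b  →  x = [-33.8643 25.2196]
‖b‖ = 2.8284, ‖x‖ = 42.2235
Δx = A⁻¹·δb where δb = 1/521·2.8284·d; ‖Δx‖ = 0.1146
relative error = 0.0027
tightness: 0.0027 against a bound of 0.5673 (unrounded ratio ≈ 0.0048)

0.0027
0.5673


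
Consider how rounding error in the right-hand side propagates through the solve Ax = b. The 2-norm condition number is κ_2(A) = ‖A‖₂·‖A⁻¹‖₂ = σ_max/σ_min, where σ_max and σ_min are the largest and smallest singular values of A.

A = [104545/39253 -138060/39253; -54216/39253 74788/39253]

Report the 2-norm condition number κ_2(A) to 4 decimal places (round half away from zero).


115.4500

form AᵀA = [47989729/5331481 -63972972/5331481; -63972972/5331481 85307296/5331481] with trace 133297025/5331481 and determinant 250000/5331481
char-poly roots: 25 and 10000/5331481
κ = σ_max/σ_min = 5/(100/2309) = 115.4500


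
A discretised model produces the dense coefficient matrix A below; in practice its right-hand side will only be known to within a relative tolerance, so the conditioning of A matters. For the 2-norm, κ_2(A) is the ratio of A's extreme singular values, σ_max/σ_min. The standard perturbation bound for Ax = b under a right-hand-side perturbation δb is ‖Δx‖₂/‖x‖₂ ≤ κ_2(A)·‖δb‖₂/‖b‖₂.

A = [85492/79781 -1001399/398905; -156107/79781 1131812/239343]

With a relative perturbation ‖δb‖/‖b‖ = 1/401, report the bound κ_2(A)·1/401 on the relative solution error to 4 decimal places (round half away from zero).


0.5401

M = AᵀA = [109613417/22024249 -3945514496/330363735; -3945514496/330363735 142042075081/4955456025]. tr(M)=986420674/29322225, det(M)=707281/29322225
solving λ² − 986420674/29322225·λ + 707281/29322225 = 0 gives λ = 841/25, 841/1172889
κ_2(A) = √(λ_max/λ_min) = √((841/25) / (841/1172889)) = 216.6000
worst-case relative error ≤ 216.6000 × 1/401 = 0.5401


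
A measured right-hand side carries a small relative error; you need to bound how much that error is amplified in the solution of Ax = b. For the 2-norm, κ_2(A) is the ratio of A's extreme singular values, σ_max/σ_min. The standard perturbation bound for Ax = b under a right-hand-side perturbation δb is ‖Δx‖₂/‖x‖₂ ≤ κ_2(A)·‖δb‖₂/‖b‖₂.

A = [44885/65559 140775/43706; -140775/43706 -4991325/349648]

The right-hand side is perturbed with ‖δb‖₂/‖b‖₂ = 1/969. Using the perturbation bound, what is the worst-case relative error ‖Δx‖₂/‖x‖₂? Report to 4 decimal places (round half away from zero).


form AᵀA = [110896525/10227204 438044875/9090848; 438044875/9090848 15575045625/72726784] with trace 87610225/389376 and determinant 15625/43264
λ_max, λ_min = (87610225/389376 ± √7675332500550625/151613669376)/2 = 225, 625/389376
κ = σ_max/σ_min = 15/(25/624) = 374.4000
perturbation bound = 374.4000·1/969 = 0.3864

0.3864


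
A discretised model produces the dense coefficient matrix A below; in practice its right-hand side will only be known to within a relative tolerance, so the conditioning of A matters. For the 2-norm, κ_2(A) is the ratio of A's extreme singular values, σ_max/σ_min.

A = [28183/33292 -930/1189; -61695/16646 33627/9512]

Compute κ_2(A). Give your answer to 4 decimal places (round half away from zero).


294.0000

M = AᵀA = [9529669/659344 -1296525/94192; -1296525/94192 705609/53824]. tr(M)=86437/3136, det(M)=9/1024
solving λ² − 86437/3136·λ + 9/1024 = 0 gives λ = 441/16, 1/3136
κ = σ_max/σ_min = (21/4)/(1/56) = 294.0000


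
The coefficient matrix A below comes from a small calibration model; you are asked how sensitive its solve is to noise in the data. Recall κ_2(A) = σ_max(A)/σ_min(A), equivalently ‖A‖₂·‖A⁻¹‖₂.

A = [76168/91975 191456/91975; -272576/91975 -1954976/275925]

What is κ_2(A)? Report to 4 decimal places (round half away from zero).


M = AᵀA = [758336/80089 5459200/240267; 5459200/240267 39307264/720801]. tr(M)=46132288/720801, det(M)=65536/720801
solving λ² − 46132288/720801·λ + 65536/720801 = 0 gives λ = 64, 1024/720801
κ = σ_max/σ_min = 8/(32/849) = 212.2500

212.2500


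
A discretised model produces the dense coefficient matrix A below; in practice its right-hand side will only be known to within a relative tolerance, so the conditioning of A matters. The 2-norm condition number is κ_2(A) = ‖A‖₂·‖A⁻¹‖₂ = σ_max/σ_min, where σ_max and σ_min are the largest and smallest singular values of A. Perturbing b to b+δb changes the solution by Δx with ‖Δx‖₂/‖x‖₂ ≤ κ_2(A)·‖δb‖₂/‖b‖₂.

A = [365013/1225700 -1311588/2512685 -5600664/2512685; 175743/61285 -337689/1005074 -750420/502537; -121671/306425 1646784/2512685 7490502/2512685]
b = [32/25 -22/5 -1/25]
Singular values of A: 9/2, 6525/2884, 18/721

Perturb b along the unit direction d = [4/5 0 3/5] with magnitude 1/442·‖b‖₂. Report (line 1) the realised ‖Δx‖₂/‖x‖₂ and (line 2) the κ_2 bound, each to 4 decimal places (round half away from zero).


largest singular value 9/2, smallest 18/721
κ_2(A) = (9/2) / (18/721) = 180.2500
bound on ‖Δx‖/‖x‖: κ·ε = 180.2500·1/442 = 0.4078
solve Ax = b  →  x = [-1.7691 -39.1751 8.3636]
‖b‖₂ = 4.5826 and ‖x‖₂ = 40.0970
with δb = [0.0083 0.0000 0.0062], A·Δx = δb → ‖Δx‖ = 0.4153
dividing the unrounded norms, ‖Δx‖/‖x‖ = 0.0104
so the bound overstates the realised error by a factor of ≈ 39.3745 (computed from the unrounded values)

0.0104
0.4078


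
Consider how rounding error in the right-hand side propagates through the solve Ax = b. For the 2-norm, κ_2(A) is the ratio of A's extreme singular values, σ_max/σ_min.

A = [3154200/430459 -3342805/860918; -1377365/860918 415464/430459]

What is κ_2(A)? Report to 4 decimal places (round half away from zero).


83.9920

form AᵀA = [24802525225/440916004 -3306401280/110229001; -3306401280/110229001 7058171689/440916004] with trace 15930348457/220458002 and determinant 1305015625/1763664016
char-poly roots: 289/4 and 4515625/440916004
κ_2(A) = √(λ_max/λ_min) = √((289/4) / (4515625/440916004)) = 83.9920


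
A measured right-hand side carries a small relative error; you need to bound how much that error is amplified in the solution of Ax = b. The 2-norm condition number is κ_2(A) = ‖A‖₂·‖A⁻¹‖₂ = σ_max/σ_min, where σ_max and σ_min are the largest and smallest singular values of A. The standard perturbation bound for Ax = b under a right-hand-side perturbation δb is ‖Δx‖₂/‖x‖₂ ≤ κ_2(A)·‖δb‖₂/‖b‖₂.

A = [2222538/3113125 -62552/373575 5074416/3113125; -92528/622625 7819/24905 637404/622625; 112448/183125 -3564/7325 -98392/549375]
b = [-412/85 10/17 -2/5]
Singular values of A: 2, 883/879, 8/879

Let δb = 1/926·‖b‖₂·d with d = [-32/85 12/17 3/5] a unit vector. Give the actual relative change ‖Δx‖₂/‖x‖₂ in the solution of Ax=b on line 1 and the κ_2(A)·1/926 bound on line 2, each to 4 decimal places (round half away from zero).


largest singular value 2, smallest 8/879
condition number: 2 ÷ (8/879) = 219.7500
κ_2(A)·‖δb‖/‖b‖ = 0.2373
solve Ax = b  →  x = [-128.6650 -174.6054 35.4440]
‖b‖₂ = 4.8990 and ‖x‖₂ = 219.7681
δb = ε·‖b‖·d = [-0.0020 0.0037 0.0032]; solving A·Δx = δb gives ‖Δx‖ = 0.5813
relative error = 0.0026
so the bound overstates the realised error by a factor of ≈ 89.7200 (computed from the unrounded values)

0.0026
0.2373


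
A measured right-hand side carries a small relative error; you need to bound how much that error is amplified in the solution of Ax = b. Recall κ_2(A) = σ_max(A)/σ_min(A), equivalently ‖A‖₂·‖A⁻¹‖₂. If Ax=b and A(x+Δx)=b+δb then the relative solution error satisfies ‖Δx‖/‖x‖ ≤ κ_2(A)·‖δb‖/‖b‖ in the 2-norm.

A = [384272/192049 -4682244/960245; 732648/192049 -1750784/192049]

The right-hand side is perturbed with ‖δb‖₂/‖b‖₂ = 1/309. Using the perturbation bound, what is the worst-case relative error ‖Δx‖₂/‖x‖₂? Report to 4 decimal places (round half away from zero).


form AᵀA = [2368297792/127622209 -28417983552/638111045; -28417983552/638111045 341019115024/3190555225] with trace 2368204496/18879025 and determinant 2458624/18879025
char-poly roots: 3136/25 and 784/755161
κ_2(A) = √(λ_max/λ_min) = √((3136/25) / (784/755161)) = 347.6000
worst-case relative error ≤ 347.6000 × 1/309 = 1.1249

1.1249


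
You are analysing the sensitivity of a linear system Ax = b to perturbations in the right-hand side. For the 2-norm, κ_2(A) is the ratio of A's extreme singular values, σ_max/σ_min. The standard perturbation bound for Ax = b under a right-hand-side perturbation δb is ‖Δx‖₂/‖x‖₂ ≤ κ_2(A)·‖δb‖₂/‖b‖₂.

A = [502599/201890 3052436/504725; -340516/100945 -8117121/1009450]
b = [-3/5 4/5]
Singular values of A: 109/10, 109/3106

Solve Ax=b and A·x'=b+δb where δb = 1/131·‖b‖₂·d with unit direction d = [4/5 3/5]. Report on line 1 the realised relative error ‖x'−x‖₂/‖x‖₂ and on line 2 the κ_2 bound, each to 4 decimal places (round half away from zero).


σ_max = 109/10, σ_min = 109/3106
κ = σ_max/σ_min = (109/10)/(109/3106) = 310.6000
worst-case relative error ≤ 310.6000 × 1/131 = 2.3710
solve Ax = b  →  x = [-0.0353 -0.0847]
‖b‖ = 1.0000, ‖x‖ = 0.0917
δb = ε·‖b‖·d = [0.0061 0.0046]; solving A·Δx = δb gives ‖Δx‖ = 0.2175
dividing the unrounded norms, ‖Δx‖/‖x‖ = 2.3710
realised/bound = 1 exactly: the bound is attained for this b and d

2.3710
2.3710


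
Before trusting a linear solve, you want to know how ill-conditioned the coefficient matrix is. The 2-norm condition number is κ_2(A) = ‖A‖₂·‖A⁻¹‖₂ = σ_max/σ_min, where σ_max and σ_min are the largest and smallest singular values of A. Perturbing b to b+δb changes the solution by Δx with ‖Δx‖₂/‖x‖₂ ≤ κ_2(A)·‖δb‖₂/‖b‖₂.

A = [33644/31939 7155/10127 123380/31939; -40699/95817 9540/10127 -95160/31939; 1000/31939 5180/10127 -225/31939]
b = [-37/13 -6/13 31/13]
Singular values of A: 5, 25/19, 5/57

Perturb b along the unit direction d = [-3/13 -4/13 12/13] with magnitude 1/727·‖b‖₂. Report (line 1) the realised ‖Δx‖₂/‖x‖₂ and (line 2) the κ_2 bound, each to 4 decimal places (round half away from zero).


0.0017
0.0784

largest singular value 5, smallest 5/57
κ_2(A) = 5 / (5/57) = 57.0000
κ_2(A)·‖δb‖/‖b‖ = 0.0784
solve Ax = b  →  x = [-32.8026 6.7659 6.9706]
‖b‖₂ = 3.7417 and ‖x‖₂ = 34.2108
with δb = [-0.0012 -0.0016 0.0048], A·Δx = δb → ‖Δx‖ = 0.0587
relative error = 0.0017
tightness: 0.0017 against a bound of 0.0784 (unrounded ratio ≈ 0.0219)


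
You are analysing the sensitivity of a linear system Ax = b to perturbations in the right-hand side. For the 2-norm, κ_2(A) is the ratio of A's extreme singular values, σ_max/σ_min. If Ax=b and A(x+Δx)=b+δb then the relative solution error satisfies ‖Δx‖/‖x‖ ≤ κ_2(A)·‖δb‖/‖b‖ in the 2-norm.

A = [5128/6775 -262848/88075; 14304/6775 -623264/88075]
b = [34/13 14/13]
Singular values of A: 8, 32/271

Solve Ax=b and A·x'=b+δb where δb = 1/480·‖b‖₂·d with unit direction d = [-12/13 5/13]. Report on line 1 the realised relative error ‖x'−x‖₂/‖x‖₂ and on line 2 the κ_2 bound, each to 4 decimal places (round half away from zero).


0.0029
0.1411

largest singular value 8, smallest 32/271
condition number: 8 ÷ (32/271) = 67.7500
κ_2(A)·‖δb‖/‖b‖ = 0.1411
solve Ax = b  →  x = [-16.1900 -4.9825]
‖b‖₂ = 2.8284 and ‖x‖₂ = 16.9393
Δx = A⁻¹·δb where δb = 1/480·2.8284·d; ‖Δx‖ = 0.0499
relative error = 0.0029
tightness: 0.0029 against a bound of 0.1411 (unrounded ratio ≈ 0.0209)


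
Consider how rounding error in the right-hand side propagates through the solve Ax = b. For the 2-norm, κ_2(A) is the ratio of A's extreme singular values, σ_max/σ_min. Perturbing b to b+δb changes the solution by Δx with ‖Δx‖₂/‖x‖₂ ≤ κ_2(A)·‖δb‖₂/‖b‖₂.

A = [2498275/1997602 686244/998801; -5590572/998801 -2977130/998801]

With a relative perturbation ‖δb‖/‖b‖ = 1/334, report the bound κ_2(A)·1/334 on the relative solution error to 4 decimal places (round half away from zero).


M = AᵀA = [78084092281/2373833284 10411108110/593458321; 10411108110/593458321 5552786356/593458321]. tr(M)=347042345/8213956, det(M)=28561/2053489
eigenvalues of AᵀA: λ = (tr ± √(tr²−4·det))/2 = 169/4, 676/2053489
so κ_2 = √((169/4) / (676/2053489)) = 358.2500
worst-case relative error ≤ 358.2500 × 1/334 = 1.0726

1.0726


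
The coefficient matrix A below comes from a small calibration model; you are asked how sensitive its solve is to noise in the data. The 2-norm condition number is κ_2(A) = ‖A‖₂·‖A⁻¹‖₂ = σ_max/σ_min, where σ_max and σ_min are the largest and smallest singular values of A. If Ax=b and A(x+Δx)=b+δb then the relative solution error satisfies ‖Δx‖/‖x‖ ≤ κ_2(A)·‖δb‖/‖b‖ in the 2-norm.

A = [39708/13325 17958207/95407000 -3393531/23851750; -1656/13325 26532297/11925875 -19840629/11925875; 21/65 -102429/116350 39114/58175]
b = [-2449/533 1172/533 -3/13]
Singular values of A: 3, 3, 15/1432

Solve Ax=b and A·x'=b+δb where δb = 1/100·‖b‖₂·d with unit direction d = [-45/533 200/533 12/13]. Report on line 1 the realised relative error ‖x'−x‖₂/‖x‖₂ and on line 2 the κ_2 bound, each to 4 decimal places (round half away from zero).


0.0510
2.8640

σ_max = 3, σ_min = 15/1432
κ = σ_max/σ_min = 3/(15/1432) = 286.4000
perturbation bound = 286.4000·1/100 = 2.8640
solve Ax = b  →  x = [-1.5600 57.7493 76.0213]
‖b‖ = 5.0990, ‖x‖ = 95.4812
with δb = [-0.0043 0.0191 0.0471], A·Δx = δb → ‖Δx‖ = 4.8679
relative error = 0.0510
realised/bound (from unrounded values) ≈ 0.0178


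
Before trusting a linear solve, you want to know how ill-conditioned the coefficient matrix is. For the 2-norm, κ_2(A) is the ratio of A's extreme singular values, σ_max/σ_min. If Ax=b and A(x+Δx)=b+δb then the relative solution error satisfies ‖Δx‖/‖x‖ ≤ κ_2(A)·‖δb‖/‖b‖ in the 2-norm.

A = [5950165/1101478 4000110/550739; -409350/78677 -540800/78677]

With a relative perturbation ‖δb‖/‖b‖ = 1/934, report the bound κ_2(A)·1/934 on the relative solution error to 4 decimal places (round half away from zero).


0.2542

M = AᵀA = [81150628225/1442632324 27048876075/360658081; 27048876075/360658081 36066168100/360658081]. tr(M)=225415300625/1442632324, det(M)=156250000/360658081
solving λ² − 225415300625/1442632324·λ + 156250000/360658081 = 0 gives λ = 625/4, 1000000/360658081
κ_2(A) = √(λ_max/λ_min) = √((625/4) / (1000000/360658081)) = 237.3875
κ_2(A)·‖δb‖/‖b‖ = 0.2542


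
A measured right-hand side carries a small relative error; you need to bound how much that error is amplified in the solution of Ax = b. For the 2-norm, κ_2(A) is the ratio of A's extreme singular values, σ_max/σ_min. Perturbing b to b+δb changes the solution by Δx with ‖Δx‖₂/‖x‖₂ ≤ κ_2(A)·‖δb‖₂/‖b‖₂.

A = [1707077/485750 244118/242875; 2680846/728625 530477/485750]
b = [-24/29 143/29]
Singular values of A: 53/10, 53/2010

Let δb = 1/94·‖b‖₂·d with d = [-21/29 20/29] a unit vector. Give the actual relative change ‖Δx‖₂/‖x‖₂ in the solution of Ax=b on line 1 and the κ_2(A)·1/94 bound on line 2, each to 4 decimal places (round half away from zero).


σ_max = 53/10, σ_min = 53/2010
condition number: (53/10) ÷ (53/2010) = 201.0000
worst-case relative error ≤ 201.0000 × 1/94 = 2.1383
solve Ax = b  →  x = [-41.9321 145.7887]
‖b‖ = 5.0000, ‖x‖ = 151.6992
δb = ε·‖b‖·d = [-0.0385 0.0367]; solving A·Δx = δb gives ‖Δx‖ = 2.0173
relative error = 0.0133
so the bound overstates the realised error by a factor of ≈ 160.8011 (computed from the unrounded values)

0.0133
2.1383


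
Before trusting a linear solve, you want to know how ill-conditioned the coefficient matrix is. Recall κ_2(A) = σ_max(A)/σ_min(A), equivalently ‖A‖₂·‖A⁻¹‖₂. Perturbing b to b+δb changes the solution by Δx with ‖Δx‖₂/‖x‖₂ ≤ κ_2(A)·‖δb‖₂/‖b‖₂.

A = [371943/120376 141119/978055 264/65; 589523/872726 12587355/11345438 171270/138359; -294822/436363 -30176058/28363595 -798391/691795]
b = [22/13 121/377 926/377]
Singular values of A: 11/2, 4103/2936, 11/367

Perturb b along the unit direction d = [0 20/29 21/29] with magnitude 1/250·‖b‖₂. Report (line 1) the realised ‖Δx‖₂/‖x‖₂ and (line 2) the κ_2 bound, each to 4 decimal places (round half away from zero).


from the listed singular values, σ₁ = 11/2, σ_n = 11/367
condition number: (11/2) ÷ (11/367) = 183.5000
perturbation bound = 183.5000·1/250 = 0.7340
solve Ax = b  →  x = [-51.6592 -13.0903 40.1818]
‖b‖₂ = 3.0000 and ‖x‖₂ = 66.7429
Δx = A⁻¹·δb where δb = 1/250·3.0000·d; ‖Δx‖ = 0.4004
dividing the unrounded norms, ‖Δx‖/‖x‖ = 0.0060
tightness: 0.0060 against a bound of 0.7340 (unrounded ratio ≈ 0.0082)

0.0060
0.7340


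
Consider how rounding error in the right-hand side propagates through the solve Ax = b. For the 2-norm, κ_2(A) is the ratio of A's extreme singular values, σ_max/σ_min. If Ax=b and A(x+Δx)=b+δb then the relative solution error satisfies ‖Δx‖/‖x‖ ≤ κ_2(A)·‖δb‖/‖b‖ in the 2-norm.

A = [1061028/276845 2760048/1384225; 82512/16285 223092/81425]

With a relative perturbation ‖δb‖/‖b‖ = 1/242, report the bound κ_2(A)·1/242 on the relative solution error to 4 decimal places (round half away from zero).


0.5383

AᵀA = [123734357136/3065726161 329933316096/15328630805; 329933316096/15328630805 880056266256/76643154025]; tr = 13748841504/265201225, det = 1679616/10608049
λ_max, λ_min = (13748841504/265201225 ± √188986099080040022016/70331689741500625)/2 = 1296/25, 32400/10608049
κ = σ_max/σ_min = (36/5)/(180/3257) = 130.2800
perturbation bound = 130.2800·1/242 = 0.5383


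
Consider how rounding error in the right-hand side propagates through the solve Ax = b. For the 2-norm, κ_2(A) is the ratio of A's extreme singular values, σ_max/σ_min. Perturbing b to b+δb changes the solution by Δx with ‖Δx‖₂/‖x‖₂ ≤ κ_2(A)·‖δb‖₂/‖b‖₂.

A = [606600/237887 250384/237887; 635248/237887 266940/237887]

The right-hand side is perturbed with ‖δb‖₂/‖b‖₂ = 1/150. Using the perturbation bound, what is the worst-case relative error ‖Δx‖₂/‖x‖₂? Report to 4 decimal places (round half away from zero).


2.1033

M = AᵀA = [917364544/67289209 382230720/67289209; 382230720/67289209 159273616/67289209]. tr(M)=6370640/398161, det(M)=1024/398161
eigenvalues of AᵀA: λ = (tr ± √(tr²−4·det))/2 = 16, 64/398161
κ_2(A) = √(λ_max/λ_min) = √(16 / (64/398161)) = 315.5000
κ_2(A)·‖δb‖/‖b‖ = 2.1033


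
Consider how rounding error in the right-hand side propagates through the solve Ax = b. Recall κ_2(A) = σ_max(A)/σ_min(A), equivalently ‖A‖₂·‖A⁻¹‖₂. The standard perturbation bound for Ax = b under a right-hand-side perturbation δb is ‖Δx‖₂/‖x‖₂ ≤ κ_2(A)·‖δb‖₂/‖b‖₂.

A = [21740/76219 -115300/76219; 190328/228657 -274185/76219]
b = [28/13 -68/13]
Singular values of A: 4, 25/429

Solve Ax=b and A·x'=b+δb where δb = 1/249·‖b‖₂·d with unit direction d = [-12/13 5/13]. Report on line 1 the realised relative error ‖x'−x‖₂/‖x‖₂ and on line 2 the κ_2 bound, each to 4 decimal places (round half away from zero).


0.0057
0.2757

from the listed singular values, σ₁ = 4, σ_n = 25/429
condition number: 4 ÷ (25/429) = 68.6400
worst-case relative error ≤ 68.6400 × 1/249 = 0.2757
solve Ax = b  →  x = [-67.1854 -14.0917]
‖b‖ = 5.6569, ‖x‖ = 68.6473
δb = ε·‖b‖·d = [-0.0210 0.0087]; solving A·Δx = δb gives ‖Δx‖ = 0.3898
relative error = 0.0057
so the bound overstates the realised error by a factor of ≈ 48.5410 (computed from the unrounded values)


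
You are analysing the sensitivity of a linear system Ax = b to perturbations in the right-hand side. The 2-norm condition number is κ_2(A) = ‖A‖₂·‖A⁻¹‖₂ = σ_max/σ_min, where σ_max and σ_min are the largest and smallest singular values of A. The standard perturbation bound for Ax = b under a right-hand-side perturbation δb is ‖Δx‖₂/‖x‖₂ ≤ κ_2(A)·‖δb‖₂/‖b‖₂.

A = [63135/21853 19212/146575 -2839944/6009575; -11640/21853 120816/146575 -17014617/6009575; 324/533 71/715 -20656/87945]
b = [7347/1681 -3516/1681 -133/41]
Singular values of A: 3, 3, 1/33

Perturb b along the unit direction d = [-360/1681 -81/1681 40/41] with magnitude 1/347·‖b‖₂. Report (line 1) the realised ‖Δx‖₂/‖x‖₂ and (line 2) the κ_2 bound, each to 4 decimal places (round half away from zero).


0.0042
0.2853

from the listed singular values, σ₁ = 3, σ_n = 1/33
κ_2(A) = 3 / (1/33) = 99.0000
worst-case relative error ≤ 99.0000 × 1/347 = 0.2853
solve Ax = b  →  x = [1.3077 -126.8708 -36.4431]
‖b‖₂ = 5.8310 and ‖x‖₂ = 132.0076
Δx = A⁻¹·δb where δb = 1/347·5.8310·d; ‖Δx‖ = 0.5545
dividing the unrounded norms, ‖Δx‖/‖x‖ = 0.0042
realised/bound (from unrounded values) ≈ 0.0147


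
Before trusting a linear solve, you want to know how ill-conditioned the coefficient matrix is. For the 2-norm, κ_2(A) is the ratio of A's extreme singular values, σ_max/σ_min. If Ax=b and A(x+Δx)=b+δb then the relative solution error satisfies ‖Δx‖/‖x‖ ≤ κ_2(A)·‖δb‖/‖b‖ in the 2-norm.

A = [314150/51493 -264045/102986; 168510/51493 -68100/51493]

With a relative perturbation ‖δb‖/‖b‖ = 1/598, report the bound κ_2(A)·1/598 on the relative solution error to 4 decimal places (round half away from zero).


M = AᵀA = [439743400/9174841 -183219375/9174841; -183219375/9174841 305433225/36699364]. tr(M)=12215425/217156, det(M)=5625/54289
char-poly roots: 225/4 and 100/54289
κ_2(A) = √(λ_max/λ_min) = √((225/4) / (100/54289)) = 174.7500
bound on ‖Δx‖/‖x‖: κ·ε = 174.7500·1/598 = 0.2922

0.2922


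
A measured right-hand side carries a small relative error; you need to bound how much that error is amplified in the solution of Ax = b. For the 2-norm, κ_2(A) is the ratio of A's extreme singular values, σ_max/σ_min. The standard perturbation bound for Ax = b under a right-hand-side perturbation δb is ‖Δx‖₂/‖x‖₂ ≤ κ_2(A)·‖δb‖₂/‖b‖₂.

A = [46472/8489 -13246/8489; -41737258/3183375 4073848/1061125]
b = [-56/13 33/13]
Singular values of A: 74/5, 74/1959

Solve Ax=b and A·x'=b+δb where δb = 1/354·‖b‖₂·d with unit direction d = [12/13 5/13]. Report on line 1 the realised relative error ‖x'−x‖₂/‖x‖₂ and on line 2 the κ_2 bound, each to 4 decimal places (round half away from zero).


0.0047
1.1068

from the listed singular values, σ₁ = 74/5, σ_n = 74/1959
κ_2(A) = (74/5) / (74/1959) = 391.8000
κ_2(A)·‖δb‖/‖b‖ = 1.1068
solve Ax = b  →  x = [-22.4968 -76.1665]
‖b‖ = 5.0000, ‖x‖ = 79.4194
δb = ε·‖b‖·d = [0.0130 0.0054]; solving A·Δx = δb gives ‖Δx‖ = 0.3739
relative error = 0.0047
tightness: 0.0047 against a bound of 1.1068 (unrounded ratio ≈ 0.0043)


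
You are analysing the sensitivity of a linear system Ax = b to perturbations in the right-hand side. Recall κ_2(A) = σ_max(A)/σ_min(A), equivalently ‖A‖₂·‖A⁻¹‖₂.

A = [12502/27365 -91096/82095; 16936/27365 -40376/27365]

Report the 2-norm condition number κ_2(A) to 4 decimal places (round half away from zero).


315.7500

M = AᵀA = [17725124/29953729 -127612240/89861187; -127612240/89861187 918818944/269583561]. tr(M)=6380740/1595169, det(M)=256/1595169
char-poly roots: 4 and 64/1595169
κ = σ_max/σ_min = 2/(8/1263) = 315.7500


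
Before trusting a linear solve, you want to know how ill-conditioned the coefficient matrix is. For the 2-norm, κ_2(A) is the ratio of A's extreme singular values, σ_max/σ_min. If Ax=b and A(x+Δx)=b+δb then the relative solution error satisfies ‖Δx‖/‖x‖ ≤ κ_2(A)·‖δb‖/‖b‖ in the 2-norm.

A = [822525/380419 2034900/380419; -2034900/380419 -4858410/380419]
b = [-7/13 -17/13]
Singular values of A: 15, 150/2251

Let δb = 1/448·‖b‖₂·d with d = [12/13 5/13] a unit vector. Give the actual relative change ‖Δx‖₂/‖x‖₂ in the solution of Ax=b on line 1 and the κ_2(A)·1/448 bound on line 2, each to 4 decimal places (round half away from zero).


0.0032
0.5025

σ_max = 15, σ_min = 150/2251
κ = σ_max/σ_min = 15/(150/2251) = 225.1000
worst-case relative error ≤ 225.1000 × 1/448 = 0.5025
solve Ax = b  →  x = [13.8779 -5.7103]
‖b‖ = 1.4142, ‖x‖ = 15.0068
δb = ε·‖b‖·d = [0.0029 0.0012]; solving A·Δx = δb gives ‖Δx‖ = 0.0474
realised ‖Δx‖/‖x‖ = 0.0032
tightness: 0.0032 against a bound of 0.5025 (unrounded ratio ≈ 0.0063)


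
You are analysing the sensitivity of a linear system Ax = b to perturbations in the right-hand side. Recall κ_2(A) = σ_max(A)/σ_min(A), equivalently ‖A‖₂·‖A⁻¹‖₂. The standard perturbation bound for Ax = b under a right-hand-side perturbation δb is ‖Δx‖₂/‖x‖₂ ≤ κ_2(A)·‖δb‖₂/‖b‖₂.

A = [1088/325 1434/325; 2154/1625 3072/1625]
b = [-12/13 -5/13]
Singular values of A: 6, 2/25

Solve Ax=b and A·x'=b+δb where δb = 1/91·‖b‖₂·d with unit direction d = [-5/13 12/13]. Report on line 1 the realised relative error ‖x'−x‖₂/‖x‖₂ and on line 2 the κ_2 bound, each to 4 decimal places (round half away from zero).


largest singular value 6, smallest 2/25
condition number: 6 ÷ (2/25) = 75.0000
worst-case relative error ≤ 75.0000 × 1/91 = 0.8242
solve Ax = b  →  x = [-0.1000 -0.1333]
2-norm of b is 1.0000; of x, 0.1667
Δx = A⁻¹·δb where δb = 1/91·1.0000·d; ‖Δx‖ = 0.1374
relative error = 0.8242
tightness: 0.8242 against a bound of 0.8242; the bound is attained (ratio 1)

0.8242
0.8242


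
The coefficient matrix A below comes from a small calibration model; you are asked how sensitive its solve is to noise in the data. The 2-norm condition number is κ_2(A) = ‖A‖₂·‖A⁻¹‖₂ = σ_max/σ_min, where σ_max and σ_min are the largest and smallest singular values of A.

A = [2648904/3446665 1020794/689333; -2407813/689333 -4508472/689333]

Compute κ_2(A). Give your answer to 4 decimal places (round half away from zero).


AᵀA = [90396060961/7066924225 33897544776/1413384845; 33897544776/1413384845 12711683620/282676969]; tr = 1412415749/24453025, det = 521284/24453025
λ_max, λ_min = (1412415749/24453025 ± √1994867260140494601/597950431650625)/2 = 1444/25, 361/978121
so κ_2 = √((1444/25) / (361/978121)) = 395.6000

395.6000


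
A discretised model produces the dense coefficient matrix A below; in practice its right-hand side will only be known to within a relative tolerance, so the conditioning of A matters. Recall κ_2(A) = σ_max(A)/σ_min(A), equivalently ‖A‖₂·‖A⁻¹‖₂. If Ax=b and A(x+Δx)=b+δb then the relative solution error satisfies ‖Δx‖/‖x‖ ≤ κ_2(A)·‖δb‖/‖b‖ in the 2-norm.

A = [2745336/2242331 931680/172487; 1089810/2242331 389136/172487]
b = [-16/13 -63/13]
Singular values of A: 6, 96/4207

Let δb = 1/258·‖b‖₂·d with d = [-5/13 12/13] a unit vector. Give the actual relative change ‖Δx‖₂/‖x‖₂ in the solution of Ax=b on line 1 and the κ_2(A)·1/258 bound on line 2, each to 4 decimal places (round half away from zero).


0.0048
1.0191

σ_max = 6, σ_min = 96/4207
κ_2(A) = 6 / (96/4207) = 262.9375
bound on ‖Δx‖/‖x‖: κ·ε = 262.9375·1/258 = 1.0191
solve Ax = b  →  x = [170.9065 -38.9665]
‖b‖ = 5.0000, ‖x‖ = 175.2924
with δb = [-0.0075 0.0179], A·Δx = δb → ‖Δx‖ = 0.8493
relative error = 0.0048
so the bound overstates the realised error by a factor of ≈ 210.3509 (computed from the unrounded values)


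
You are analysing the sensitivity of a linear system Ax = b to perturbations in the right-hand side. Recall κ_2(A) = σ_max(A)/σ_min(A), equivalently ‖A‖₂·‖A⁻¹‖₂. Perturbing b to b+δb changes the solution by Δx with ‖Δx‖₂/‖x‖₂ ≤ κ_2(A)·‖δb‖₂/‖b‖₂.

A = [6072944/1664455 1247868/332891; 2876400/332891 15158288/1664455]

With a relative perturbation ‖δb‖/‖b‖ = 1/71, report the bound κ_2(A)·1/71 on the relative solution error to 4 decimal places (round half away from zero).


3.1092

AᵀA = [1442145401344/16392961225 302837467968/3278592245; 302837467968/3278592245 1589958927376/16392961225]; tr = 721071184/3898445, det = 342102016/487305625
solving λ² − 721071184/3898445·λ + 342102016/487305625 = 0 gives λ = 4624/25, 73984/19492225
σ_max=√(4624/25)=(68/5), σ_min=√(73984/19492225)=(272/4415) → κ = 220.7500
worst-case relative error ≤ 220.7500 × 1/71 = 3.1092


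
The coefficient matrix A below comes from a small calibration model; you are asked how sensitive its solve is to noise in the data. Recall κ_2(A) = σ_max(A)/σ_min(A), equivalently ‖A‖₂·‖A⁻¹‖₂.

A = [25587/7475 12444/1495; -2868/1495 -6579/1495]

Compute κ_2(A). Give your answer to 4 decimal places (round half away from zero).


M = AᵀA = [860330169/55875625 412747488/11175125; 412747488/11175125 198136377/2235025]. tr(M)=34400826/330625, det(M)=6765201/8265625
λ_max, λ_min = (34400826/330625 ± √1183058950349376/109312890625)/2 = 2601/25, 2601/330625
so κ_2 = √((2601/25) / (2601/330625)) = 115.0000

115.0000


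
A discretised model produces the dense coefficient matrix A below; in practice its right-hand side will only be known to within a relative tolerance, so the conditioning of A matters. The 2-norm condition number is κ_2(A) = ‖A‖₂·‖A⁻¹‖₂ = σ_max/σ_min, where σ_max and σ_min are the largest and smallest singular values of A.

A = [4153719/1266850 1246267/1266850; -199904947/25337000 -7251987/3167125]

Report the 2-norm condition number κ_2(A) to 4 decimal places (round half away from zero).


311.8400

form AᵀA = [277297872470161/3798601000000 10109705459931/474825125000; 10109705459931/474825125000 1474525430029/237412562500] with trace 481424446961/6077761600 and determinant 62742241/972441856
λ_max, λ_min = (481424446961/6077761600 ± √231759964822128508495521/36939186066434560000)/2 = 7921/100, 198025/243110464
σ_max=√(7921/100)=(89/10), σ_min=√(198025/243110464)=(445/15592) → κ = 311.8400


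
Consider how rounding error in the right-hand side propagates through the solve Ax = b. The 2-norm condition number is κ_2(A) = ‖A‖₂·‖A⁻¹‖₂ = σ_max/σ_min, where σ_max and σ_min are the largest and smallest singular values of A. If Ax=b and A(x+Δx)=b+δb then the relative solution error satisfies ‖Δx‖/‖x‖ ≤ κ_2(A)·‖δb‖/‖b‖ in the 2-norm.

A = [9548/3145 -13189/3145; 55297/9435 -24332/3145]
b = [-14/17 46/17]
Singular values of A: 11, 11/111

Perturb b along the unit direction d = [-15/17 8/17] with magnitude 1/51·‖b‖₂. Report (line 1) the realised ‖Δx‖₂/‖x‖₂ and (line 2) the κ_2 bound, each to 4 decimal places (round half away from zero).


from the listed singular values, σ₁ = 11, σ_n = 11/111
condition number: 11 ÷ (11/111) = 111.0000
bound on ‖Δx‖/‖x‖: κ·ε = 111.0000·1/51 = 2.1765
solve Ax = b  →  x = [16.2545 11.9636]
2-norm of b is 2.8284; of x, 20.1826
with δb = [-0.0489 0.0261], A·Δx = δb → ‖Δx‖ = 0.5596
dividing the unrounded norms, ‖Δx‖/‖x‖ = 0.0277
realised/bound (from unrounded values) ≈ 0.0127

0.0277
2.1765


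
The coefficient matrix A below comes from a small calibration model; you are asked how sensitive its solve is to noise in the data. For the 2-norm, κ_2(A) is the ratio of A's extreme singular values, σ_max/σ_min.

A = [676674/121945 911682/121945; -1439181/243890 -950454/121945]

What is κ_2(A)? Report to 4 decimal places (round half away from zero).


210.2500

form AᵀA = [928131453/14145620 309357711/3536405; 309357711/3536405 412491528/3536405] with trace 515619513/2829124 and determinant 531441/707281
λ_max, λ_min = (515619513/2829124 ± √265839425986554225/8003942607376)/2 = 729/4, 2916/707281
σ_max=√(729/4)=(27/2), σ_min=√(2916/707281)=(54/841) → κ = 210.2500


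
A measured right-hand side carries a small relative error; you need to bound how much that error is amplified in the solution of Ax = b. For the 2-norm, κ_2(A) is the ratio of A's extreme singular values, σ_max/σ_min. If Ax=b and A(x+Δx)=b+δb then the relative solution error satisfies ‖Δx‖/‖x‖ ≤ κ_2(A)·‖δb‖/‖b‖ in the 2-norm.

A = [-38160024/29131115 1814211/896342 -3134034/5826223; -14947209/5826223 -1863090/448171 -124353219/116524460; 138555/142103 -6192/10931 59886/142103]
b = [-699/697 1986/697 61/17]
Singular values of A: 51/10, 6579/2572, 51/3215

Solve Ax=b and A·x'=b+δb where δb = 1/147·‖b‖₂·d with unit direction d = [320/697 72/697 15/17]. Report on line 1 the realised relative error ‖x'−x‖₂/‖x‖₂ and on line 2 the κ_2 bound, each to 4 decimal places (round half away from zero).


0.0106
2.1871

largest singular value 51/10, smallest 51/3215
condition number: (51/10) ÷ (51/3215) = 321.5000
perturbation bound = 321.5000·1/147 = 2.1871
solve Ax = b  →  x = [-72.3563 -0.8870 174.7290]
‖b‖ = 4.6904, ‖x‖ = 189.1202
δb = ε·‖b‖·d = [0.0146 0.0033 0.0282]; solving A·Δx = δb gives ‖Δx‖ = 2.0114
relative error = 0.0106
realised/bound (from unrounded values) ≈ 0.0049


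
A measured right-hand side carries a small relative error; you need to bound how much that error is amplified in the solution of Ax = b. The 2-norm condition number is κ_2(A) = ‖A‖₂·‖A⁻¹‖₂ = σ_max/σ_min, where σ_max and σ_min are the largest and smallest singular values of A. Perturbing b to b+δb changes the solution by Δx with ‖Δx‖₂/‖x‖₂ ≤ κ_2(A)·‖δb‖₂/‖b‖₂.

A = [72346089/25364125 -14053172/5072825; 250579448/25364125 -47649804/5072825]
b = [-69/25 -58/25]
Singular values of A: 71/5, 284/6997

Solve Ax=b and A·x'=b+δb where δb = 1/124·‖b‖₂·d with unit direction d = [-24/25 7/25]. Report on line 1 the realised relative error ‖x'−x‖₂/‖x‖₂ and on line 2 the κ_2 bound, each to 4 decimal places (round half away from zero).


0.0145
2.8214

σ_max = 71/5, σ_min = 284/6997
condition number: (71/5) ÷ (284/6997) = 349.8500
perturbation bound = 349.8500·1/124 = 2.8214
solve Ax = b  →  x = [33.8295 35.8273]
2-norm of b is 3.6056; of x, 49.2751
δb = ε·‖b‖·d = [-0.0279 0.0081]; solving A·Δx = δb gives ‖Δx‖ = 0.7164
dividing the unrounded norms, ‖Δx‖/‖x‖ = 0.0145
realised/bound (from unrounded values) ≈ 0.0052
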